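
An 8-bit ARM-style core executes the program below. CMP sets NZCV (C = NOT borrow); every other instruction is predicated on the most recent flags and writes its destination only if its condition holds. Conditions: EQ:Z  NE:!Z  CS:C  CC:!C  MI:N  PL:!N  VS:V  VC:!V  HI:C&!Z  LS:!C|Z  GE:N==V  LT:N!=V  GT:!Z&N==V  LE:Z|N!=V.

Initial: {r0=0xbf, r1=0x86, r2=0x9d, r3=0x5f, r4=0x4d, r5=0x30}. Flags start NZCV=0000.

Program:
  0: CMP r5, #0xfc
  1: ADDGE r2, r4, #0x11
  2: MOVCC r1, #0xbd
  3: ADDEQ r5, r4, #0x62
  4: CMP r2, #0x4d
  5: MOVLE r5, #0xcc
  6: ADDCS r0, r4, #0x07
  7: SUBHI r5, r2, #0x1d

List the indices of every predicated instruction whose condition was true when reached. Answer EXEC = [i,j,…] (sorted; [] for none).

0: ✓ CMP  NZCV=0000
1: ✓ ADDGE  r2←0x5e
2: ✓ MOVCC  r1←0xbd
3: · ADDEQ
4: ✓ CMP  NZCV=0010
5: · MOVLE
6: ✓ ADDCS  r0←0x54
7: ✓ SUBHI  r5←0x41

EXEC = [1,2,6,7]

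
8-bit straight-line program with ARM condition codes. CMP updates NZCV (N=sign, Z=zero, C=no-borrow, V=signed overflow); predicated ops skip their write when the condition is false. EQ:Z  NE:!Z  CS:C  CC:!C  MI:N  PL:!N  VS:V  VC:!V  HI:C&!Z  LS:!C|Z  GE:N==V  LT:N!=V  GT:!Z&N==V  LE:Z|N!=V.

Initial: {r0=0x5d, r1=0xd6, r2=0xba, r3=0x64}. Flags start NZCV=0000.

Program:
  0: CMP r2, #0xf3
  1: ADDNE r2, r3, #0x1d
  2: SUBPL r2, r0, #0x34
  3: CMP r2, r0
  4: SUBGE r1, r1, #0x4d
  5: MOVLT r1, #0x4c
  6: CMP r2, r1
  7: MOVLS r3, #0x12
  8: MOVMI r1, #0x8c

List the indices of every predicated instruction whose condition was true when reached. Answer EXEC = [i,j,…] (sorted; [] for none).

EXEC = [1,5]

0: ✓ CMP  NZCV=1000
1: ✓ ADDNE  r2←0x81
2: · SUBPL
3: ✓ CMP  NZCV=0011
4: · SUBGE
5: ✓ MOVLT  r1←0x4c
6: ✓ CMP  NZCV=0011
7: · MOVLS
8: · MOVMI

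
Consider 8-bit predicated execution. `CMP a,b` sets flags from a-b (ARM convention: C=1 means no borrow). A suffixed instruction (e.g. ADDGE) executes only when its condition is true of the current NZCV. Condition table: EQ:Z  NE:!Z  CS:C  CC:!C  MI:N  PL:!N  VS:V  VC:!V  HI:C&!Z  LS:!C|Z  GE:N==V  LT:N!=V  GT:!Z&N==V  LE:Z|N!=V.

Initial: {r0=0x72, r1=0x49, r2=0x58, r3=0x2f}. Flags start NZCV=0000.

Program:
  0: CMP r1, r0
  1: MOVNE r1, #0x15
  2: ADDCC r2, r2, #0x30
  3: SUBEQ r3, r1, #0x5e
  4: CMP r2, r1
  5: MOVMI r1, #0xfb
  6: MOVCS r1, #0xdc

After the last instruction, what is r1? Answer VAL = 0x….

VAL = 0xdc

[0] flags=1000 → (cmp)
[1] flags=1000 NE?T → r1=0x15
[2] flags=1000 CC?T → r2=0x88
[3] flags=1000 EQ?F → skip
[4] flags=0011 → (cmp)
[5] flags=0011 MI?F → skip
[6] flags=0011 CS?T → r1=0xdc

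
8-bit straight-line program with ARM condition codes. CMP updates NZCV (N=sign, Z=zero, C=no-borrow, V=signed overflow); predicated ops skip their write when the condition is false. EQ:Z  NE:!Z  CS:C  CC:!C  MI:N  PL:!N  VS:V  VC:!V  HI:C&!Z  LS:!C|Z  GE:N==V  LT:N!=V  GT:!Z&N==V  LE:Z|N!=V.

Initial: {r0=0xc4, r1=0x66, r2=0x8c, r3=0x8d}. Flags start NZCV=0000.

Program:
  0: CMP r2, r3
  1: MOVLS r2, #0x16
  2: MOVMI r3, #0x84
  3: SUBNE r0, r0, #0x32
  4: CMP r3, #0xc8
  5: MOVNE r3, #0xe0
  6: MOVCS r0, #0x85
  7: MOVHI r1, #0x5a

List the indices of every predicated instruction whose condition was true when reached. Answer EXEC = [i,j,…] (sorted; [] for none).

[0] flags=1000 → (cmp)
[1] flags=1000 LS?T → r2=0x16
[2] flags=1000 MI?T → r3=0x84
[3] flags=1000 NE?T → r0=0x92
[4] flags=1000 → (cmp)
[5] flags=1000 NE?T → r3=0xe0
[6] flags=1000 CS?F → skip
[7] flags=1000 HI?F → skip

EXEC = [1,2,3,5]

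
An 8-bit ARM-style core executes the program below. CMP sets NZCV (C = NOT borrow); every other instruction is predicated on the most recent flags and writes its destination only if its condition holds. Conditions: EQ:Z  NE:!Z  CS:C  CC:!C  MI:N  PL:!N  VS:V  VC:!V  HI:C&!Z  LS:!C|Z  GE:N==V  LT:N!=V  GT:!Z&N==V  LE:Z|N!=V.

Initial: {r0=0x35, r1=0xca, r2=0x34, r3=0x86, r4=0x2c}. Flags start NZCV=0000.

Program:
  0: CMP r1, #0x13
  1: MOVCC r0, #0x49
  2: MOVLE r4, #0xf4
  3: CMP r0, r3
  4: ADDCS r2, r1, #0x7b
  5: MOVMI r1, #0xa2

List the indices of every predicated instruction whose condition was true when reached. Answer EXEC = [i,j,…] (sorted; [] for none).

0: ✓ CMP  NZCV=1010
1: · MOVCC
2: ✓ MOVLE  r4←0xf4
3: ✓ CMP  NZCV=1001
4: · ADDCS
5: ✓ MOVMI  r1←0xa2

EXEC = [2,5]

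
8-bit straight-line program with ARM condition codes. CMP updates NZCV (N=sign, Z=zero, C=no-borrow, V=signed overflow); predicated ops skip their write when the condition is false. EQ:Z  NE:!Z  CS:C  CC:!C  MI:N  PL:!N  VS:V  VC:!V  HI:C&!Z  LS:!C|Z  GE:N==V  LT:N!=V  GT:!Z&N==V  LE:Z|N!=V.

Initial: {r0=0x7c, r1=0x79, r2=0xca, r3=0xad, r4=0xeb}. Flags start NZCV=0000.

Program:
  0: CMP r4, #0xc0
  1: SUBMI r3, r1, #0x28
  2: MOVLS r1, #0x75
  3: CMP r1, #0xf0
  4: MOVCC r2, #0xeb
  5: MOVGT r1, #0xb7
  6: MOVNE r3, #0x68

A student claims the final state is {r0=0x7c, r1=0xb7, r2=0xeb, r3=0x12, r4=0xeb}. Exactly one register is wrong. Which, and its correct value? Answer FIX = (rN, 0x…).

0: ✓ CMP  NZCV=0010
1: · SUBMI
2: · MOVLS
3: ✓ CMP  NZCV=1001
4: ✓ MOVCC  r2←0xeb
5: ✓ MOVGT  r1←0xb7
6: ✓ MOVNE  r3←0x68

FIX = (r3, 0x68)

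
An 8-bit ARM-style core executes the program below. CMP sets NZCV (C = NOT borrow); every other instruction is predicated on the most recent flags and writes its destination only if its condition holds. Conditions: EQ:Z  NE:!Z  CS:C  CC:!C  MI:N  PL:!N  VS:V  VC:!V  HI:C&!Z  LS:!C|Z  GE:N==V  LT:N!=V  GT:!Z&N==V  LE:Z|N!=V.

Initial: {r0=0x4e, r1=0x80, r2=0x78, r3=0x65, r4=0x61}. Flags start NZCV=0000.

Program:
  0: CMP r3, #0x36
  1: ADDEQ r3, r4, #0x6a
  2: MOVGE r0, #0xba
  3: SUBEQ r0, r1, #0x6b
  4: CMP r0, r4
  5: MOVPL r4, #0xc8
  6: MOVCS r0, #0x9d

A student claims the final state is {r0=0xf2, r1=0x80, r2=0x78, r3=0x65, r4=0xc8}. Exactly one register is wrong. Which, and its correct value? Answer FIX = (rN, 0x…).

[0] flags=0010 → (cmp)
[1] flags=0010 EQ?F → skip
[2] flags=0010 GE?T → r0=0xba
[3] flags=0010 EQ?F → skip
[4] flags=0011 → (cmp)
[5] flags=0011 PL?T → r4=0xc8
[6] flags=0011 CS?T → r0=0x9d

FIX = (r0, 0x9d)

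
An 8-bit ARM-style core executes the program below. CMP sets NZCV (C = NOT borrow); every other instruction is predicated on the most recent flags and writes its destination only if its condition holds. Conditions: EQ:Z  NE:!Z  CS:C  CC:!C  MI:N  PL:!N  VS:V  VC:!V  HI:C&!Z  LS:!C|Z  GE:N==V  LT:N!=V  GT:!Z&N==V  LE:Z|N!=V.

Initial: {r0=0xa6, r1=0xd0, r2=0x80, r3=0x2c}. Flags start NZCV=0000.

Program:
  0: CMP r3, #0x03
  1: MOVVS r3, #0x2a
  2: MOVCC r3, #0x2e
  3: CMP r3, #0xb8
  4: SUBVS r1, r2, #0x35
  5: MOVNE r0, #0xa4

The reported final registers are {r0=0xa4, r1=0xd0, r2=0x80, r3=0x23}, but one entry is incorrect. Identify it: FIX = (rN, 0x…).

[0] flags=0010 → (cmp)
[1] flags=0010 VS?F → skip
[2] flags=0010 CC?F → skip
[3] flags=0000 → (cmp)
[4] flags=0000 VS?F → skip
[5] flags=0000 NE?T → r0=0xa4

FIX = (r3, 0x2c)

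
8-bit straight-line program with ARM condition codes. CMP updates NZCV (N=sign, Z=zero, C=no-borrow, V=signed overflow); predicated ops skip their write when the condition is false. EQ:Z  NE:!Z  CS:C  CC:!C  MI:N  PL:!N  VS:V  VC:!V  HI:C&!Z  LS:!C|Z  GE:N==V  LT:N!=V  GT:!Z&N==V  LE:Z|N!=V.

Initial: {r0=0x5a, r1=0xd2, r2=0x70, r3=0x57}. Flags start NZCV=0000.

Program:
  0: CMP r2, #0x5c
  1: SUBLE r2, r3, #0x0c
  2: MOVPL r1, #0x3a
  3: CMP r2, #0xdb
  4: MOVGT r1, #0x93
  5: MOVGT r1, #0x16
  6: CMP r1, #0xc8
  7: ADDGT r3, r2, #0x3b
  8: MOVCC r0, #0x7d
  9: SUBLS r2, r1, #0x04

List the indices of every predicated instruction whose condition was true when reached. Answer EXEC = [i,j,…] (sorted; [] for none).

EXEC = [2,4,5,7,8,9]

[0] flags=0010 → (cmp)
[1] flags=0010 LE?F → skip
[2] flags=0010 PL?T → r1=0x3a
[3] flags=1001 → (cmp)
[4] flags=1001 GT?T → r1=0x93
[5] flags=1001 GT?T → r1=0x16
[6] flags=0000 → (cmp)
[7] flags=0000 GT?T → r3=0xab
[8] flags=0000 CC?T → r0=0x7d
[9] flags=0000 LS?T → r2=0x12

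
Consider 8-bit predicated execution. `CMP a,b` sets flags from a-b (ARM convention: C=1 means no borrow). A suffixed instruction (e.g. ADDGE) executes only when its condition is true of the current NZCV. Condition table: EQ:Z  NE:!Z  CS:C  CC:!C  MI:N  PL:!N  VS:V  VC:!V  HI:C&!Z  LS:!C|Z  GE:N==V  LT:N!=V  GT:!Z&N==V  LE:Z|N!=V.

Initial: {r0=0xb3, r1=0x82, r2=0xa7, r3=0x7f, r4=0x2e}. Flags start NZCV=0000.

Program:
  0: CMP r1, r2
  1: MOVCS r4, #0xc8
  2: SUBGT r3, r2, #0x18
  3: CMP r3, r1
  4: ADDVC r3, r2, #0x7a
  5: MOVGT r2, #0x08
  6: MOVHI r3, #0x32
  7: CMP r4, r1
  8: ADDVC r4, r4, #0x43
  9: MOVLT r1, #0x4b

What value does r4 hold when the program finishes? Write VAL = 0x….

0: ✓ CMP  NZCV=1000
1: · MOVCS
2: · SUBGT
3: ✓ CMP  NZCV=1001
4: · ADDVC
5: ✓ MOVGT  r2←0x08
6: · MOVHI
7: ✓ CMP  NZCV=1001
8: · ADDVC
9: · MOVLT

VAL = 0x2e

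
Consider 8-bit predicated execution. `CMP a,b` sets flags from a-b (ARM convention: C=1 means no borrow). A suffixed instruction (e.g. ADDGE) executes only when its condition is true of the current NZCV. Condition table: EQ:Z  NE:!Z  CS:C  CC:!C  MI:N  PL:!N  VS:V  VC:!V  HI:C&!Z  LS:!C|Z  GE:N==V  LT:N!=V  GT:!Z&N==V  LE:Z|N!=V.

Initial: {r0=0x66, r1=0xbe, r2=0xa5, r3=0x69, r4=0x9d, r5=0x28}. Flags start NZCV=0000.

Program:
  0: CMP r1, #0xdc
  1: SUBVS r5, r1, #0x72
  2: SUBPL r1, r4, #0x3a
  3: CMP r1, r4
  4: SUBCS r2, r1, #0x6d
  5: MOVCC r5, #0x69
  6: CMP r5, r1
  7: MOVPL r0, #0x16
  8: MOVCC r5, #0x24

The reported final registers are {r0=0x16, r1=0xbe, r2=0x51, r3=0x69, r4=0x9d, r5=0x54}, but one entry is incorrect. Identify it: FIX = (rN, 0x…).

0: ✓ CMP  NZCV=1000
1: · SUBVS
2: · SUBPL
3: ✓ CMP  NZCV=0010
4: ✓ SUBCS  r2←0x51
5: · MOVCC
6: ✓ CMP  NZCV=0000
7: ✓ MOVPL  r0←0x16
8: ✓ MOVCC  r5←0x24

FIX = (r5, 0x24)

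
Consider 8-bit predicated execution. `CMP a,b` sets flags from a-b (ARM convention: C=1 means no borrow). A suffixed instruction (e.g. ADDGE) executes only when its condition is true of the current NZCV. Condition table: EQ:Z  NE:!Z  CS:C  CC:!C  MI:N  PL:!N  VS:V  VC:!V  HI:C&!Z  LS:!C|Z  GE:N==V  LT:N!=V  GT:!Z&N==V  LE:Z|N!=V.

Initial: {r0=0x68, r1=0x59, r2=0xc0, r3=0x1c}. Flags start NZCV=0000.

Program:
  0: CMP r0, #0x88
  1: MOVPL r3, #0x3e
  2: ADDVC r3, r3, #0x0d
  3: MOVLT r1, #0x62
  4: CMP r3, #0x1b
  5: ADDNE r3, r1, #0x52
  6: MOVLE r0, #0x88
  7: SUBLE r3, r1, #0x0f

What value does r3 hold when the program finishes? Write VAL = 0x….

0: ✓ CMP  NZCV=1001
1: · MOVPL
2: · ADDVC
3: · MOVLT
4: ✓ CMP  NZCV=0010
5: ✓ ADDNE  r3←0xab
6: · MOVLE
7: · SUBLE

VAL = 0xab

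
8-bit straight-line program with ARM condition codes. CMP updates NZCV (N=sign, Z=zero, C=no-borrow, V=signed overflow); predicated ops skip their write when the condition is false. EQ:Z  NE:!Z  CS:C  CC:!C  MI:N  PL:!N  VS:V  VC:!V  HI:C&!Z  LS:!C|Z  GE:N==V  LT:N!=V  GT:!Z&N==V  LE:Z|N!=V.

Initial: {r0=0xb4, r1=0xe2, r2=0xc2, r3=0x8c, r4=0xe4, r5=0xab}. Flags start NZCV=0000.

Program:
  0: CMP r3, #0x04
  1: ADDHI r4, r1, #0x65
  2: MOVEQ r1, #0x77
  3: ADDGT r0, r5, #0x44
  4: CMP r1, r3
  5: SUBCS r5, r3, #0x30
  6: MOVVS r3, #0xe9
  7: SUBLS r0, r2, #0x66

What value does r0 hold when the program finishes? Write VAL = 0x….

VAL = 0xb4

0: ✓ CMP  NZCV=1010
1: ✓ ADDHI  r4←0x47
2: · MOVEQ
3: · ADDGT
4: ✓ CMP  NZCV=0010
5: ✓ SUBCS  r5←0x5c
6: · MOVVS
7: · SUBLS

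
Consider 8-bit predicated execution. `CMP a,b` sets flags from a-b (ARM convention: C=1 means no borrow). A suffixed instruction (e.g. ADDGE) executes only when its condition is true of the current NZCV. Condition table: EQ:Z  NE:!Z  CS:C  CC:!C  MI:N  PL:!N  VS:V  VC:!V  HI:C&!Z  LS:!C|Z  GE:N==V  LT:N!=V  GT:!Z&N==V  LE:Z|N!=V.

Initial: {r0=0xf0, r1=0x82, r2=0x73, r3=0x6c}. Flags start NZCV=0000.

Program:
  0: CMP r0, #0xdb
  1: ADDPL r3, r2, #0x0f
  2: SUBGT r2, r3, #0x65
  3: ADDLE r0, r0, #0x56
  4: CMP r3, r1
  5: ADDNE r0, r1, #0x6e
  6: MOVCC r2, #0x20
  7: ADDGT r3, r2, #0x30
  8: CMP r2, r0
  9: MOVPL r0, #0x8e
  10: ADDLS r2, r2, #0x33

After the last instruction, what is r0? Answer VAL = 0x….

VAL = 0x8e

[0] flags=0010 → (cmp)
[1] flags=0010 PL?T → r3=0x82
[2] flags=0010 GT?T → r2=0x1d
[3] flags=0010 LE?F → skip
[4] flags=0110 → (cmp)
[5] flags=0110 NE?F → skip
[6] flags=0110 CC?F → skip
[7] flags=0110 GT?F → skip
[8] flags=0000 → (cmp)
[9] flags=0000 PL?T → r0=0x8e
[10] flags=0000 LS?T → r2=0x50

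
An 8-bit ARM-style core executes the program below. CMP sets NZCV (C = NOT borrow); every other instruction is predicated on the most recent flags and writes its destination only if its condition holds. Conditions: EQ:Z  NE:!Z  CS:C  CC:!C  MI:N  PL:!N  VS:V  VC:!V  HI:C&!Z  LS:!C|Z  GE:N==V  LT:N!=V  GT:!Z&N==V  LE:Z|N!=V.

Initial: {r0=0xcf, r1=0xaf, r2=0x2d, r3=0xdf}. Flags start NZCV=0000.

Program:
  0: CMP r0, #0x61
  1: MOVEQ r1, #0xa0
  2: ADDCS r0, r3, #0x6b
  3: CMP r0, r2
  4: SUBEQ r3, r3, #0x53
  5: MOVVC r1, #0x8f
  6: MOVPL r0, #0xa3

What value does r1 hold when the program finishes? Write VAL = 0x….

VAL = 0x8f

0: ✓ CMP  NZCV=0011
1: · MOVEQ
2: ✓ ADDCS  r0←0x4a
3: ✓ CMP  NZCV=0010
4: · SUBEQ
5: ✓ MOVVC  r1←0x8f
6: ✓ MOVPL  r0←0xa3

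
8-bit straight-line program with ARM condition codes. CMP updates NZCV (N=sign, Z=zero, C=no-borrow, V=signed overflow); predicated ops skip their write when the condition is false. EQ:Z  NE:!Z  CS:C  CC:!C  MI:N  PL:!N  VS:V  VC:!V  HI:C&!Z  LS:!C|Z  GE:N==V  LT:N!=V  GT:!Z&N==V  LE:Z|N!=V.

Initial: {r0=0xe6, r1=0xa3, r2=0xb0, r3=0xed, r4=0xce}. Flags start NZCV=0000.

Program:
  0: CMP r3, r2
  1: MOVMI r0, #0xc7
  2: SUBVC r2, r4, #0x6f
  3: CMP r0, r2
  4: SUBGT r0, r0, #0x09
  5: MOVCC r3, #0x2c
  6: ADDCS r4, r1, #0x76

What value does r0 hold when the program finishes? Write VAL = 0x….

0: ✓ CMP  NZCV=0010
1: · MOVMI
2: ✓ SUBVC  r2←0x5f
3: ✓ CMP  NZCV=1010
4: · SUBGT
5: · MOVCC
6: ✓ ADDCS  r4←0x19

VAL = 0xe6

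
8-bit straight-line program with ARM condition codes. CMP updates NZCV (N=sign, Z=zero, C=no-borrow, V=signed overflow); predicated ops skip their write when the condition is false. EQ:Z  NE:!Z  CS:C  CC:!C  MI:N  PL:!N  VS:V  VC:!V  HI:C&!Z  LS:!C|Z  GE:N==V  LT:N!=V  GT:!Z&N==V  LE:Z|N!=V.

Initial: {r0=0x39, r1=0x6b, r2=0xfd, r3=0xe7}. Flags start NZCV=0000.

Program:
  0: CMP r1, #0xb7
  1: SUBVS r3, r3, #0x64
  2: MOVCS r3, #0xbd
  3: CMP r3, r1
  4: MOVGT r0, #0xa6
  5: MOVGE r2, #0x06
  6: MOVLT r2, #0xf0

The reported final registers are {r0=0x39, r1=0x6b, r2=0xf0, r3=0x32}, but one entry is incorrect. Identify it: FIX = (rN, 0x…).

FIX = (r3, 0x83)

0: ✓ CMP  NZCV=1001
1: ✓ SUBVS  r3←0x83
2: · MOVCS
3: ✓ CMP  NZCV=0011
4: · MOVGT
5: · MOVGE
6: ✓ MOVLT  r2←0xf0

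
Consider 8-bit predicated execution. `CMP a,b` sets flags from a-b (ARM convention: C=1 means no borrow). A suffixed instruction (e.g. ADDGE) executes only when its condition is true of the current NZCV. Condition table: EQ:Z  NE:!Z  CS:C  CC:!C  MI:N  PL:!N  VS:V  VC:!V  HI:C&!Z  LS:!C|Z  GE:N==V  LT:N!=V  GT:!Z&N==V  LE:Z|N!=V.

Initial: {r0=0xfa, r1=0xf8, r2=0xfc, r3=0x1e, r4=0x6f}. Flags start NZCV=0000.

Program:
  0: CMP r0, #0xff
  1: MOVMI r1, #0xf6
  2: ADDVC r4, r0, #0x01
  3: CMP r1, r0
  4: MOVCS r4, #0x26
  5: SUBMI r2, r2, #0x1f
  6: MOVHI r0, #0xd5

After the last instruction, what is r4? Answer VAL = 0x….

[0] flags=1000 → (cmp)
[1] flags=1000 MI?T → r1=0xf6
[2] flags=1000 VC?T → r4=0xfb
[3] flags=1000 → (cmp)
[4] flags=1000 CS?F → skip
[5] flags=1000 MI?T → r2=0xdd
[6] flags=1000 HI?F → skip

VAL = 0xfb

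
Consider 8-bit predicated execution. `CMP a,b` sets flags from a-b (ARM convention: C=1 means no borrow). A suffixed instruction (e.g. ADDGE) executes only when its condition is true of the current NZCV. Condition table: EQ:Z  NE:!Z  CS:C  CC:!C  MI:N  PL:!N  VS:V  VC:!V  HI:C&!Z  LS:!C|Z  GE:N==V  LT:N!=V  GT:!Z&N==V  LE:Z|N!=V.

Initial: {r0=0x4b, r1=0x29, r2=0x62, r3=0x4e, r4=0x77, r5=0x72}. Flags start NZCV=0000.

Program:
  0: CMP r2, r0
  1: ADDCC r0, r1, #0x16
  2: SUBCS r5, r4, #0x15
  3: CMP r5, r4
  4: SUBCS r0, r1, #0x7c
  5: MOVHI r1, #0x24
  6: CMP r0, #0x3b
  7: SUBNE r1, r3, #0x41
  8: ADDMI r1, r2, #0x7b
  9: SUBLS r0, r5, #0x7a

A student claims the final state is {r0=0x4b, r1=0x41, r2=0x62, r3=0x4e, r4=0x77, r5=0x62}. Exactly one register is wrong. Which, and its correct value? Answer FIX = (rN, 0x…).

0: ✓ CMP  NZCV=0010
1: · ADDCC
2: ✓ SUBCS  r5←0x62
3: ✓ CMP  NZCV=1000
4: · SUBCS
5: · MOVHI
6: ✓ CMP  NZCV=0010
7: ✓ SUBNE  r1←0x0d
8: · ADDMI
9: · SUBLS

FIX = (r1, 0x0d)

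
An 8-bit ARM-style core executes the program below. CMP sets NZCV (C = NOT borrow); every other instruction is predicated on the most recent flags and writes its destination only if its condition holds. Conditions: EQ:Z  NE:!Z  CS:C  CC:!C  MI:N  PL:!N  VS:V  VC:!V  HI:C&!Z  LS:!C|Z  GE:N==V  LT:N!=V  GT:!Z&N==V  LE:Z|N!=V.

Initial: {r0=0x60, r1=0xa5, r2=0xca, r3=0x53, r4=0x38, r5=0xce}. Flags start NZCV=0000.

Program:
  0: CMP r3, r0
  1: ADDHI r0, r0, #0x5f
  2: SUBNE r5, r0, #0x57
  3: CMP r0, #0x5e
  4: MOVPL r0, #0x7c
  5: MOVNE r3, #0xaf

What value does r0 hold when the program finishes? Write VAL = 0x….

VAL = 0x7c

0: ✓ CMP  NZCV=1000
1: · ADDHI
2: ✓ SUBNE  r5←0x09
3: ✓ CMP  NZCV=0010
4: ✓ MOVPL  r0←0x7c
5: ✓ MOVNE  r3←0xaf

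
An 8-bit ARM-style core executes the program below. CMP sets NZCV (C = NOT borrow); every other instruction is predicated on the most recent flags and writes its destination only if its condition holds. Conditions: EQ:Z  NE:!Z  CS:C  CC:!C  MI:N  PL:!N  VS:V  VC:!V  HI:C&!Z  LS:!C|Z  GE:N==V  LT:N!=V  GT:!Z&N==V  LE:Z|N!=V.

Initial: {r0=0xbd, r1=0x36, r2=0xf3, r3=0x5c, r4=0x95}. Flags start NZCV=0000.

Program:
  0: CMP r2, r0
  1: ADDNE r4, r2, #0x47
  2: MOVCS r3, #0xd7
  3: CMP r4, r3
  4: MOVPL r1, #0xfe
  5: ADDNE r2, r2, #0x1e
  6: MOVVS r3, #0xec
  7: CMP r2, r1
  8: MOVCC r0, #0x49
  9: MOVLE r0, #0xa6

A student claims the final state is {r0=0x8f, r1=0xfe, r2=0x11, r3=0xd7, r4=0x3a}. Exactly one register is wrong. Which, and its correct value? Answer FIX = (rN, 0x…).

[0] flags=0010 → (cmp)
[1] flags=0010 NE?T → r4=0x3a
[2] flags=0010 CS?T → r3=0xd7
[3] flags=0000 → (cmp)
[4] flags=0000 PL?T → r1=0xfe
[5] flags=0000 NE?T → r2=0x11
[6] flags=0000 VS?F → skip
[7] flags=0000 → (cmp)
[8] flags=0000 CC?T → r0=0x49
[9] flags=0000 LE?F → skip

FIX = (r0, 0x49)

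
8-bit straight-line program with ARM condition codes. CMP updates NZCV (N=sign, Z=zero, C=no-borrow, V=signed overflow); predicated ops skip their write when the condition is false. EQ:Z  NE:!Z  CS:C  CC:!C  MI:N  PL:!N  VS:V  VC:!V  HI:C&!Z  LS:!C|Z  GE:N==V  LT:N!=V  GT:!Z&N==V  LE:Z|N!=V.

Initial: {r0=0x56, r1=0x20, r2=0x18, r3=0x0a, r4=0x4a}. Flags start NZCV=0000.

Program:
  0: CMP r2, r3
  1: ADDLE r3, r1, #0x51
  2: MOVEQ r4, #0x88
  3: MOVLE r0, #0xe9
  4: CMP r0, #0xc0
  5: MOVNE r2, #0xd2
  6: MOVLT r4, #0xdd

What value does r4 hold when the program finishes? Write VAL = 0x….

VAL = 0x4a

0: ✓ CMP  NZCV=0010
1: · ADDLE
2: · MOVEQ
3: · MOVLE
4: ✓ CMP  NZCV=1001
5: ✓ MOVNE  r2←0xd2
6: · MOVLT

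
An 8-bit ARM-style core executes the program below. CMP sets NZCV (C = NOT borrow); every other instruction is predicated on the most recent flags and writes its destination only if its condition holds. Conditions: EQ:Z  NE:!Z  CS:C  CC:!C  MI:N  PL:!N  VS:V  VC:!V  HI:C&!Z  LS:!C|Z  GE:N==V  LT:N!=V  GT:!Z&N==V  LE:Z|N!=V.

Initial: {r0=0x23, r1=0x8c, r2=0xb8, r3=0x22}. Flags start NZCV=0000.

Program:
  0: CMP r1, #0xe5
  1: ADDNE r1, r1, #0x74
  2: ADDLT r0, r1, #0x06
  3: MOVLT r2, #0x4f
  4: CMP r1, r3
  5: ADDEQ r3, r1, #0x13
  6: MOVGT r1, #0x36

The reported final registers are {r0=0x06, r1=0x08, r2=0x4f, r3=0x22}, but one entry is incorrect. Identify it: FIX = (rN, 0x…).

FIX = (r1, 0x00)

[0] flags=1000 → (cmp)
[1] flags=1000 NE?T → r1=0x00
[2] flags=1000 LT?T → r0=0x06
[3] flags=1000 LT?T → r2=0x4f
[4] flags=1000 → (cmp)
[5] flags=1000 EQ?F → skip
[6] flags=1000 GT?F → skip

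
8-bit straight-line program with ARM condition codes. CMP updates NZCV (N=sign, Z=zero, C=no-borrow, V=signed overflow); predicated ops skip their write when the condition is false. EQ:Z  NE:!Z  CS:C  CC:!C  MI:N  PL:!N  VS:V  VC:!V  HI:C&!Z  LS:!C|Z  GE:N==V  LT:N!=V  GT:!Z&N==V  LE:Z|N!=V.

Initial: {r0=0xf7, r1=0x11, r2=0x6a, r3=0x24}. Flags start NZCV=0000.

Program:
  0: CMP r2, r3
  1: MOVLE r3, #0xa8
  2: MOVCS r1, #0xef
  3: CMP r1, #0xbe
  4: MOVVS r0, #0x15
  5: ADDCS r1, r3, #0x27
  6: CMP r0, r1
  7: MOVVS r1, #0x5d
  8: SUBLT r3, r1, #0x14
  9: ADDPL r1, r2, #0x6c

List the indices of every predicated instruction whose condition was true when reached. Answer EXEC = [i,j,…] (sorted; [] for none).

[0] flags=0010 → (cmp)
[1] flags=0010 LE?F → skip
[2] flags=0010 CS?T → r1=0xef
[3] flags=0010 → (cmp)
[4] flags=0010 VS?F → skip
[5] flags=0010 CS?T → r1=0x4b
[6] flags=1010 → (cmp)
[7] flags=1010 VS?F → skip
[8] flags=1010 LT?T → r3=0x37
[9] flags=1010 PL?F → skip

EXEC = [2,5,8]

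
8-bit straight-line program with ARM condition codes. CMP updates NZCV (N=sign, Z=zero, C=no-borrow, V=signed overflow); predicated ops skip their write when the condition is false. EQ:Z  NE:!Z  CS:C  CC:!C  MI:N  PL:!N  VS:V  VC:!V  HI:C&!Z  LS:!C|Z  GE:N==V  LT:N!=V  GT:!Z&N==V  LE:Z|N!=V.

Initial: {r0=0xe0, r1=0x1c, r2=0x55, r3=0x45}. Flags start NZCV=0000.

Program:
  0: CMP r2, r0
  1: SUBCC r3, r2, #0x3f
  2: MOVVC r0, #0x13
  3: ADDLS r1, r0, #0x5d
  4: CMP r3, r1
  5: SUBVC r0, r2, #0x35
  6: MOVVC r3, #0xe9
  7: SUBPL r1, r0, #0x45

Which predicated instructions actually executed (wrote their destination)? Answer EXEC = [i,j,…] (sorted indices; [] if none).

EXEC = [1,2,3,5,6]

[0] flags=0000 → (cmp)
[1] flags=0000 CC?T → r3=0x16
[2] flags=0000 VC?T → r0=0x13
[3] flags=0000 LS?T → r1=0x70
[4] flags=1000 → (cmp)
[5] flags=1000 VC?T → r0=0x20
[6] flags=1000 VC?T → r3=0xe9
[7] flags=1000 PL?F → skip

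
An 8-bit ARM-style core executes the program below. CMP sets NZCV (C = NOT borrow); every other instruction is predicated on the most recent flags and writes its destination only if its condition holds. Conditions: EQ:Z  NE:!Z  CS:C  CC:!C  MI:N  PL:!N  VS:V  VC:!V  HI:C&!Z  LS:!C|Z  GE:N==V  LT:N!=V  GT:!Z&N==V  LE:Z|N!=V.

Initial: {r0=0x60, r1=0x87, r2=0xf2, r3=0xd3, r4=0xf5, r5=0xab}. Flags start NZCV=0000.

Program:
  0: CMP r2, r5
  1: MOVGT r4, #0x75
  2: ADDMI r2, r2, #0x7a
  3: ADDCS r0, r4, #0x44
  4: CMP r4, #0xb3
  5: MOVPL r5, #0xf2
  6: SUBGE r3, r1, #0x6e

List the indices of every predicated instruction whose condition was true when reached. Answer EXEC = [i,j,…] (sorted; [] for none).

[0] flags=0010 → (cmp)
[1] flags=0010 GT?T → r4=0x75
[2] flags=0010 MI?F → skip
[3] flags=0010 CS?T → r0=0xb9
[4] flags=1001 → (cmp)
[5] flags=1001 PL?F → skip
[6] flags=1001 GE?T → r3=0x19

EXEC = [1,3,6]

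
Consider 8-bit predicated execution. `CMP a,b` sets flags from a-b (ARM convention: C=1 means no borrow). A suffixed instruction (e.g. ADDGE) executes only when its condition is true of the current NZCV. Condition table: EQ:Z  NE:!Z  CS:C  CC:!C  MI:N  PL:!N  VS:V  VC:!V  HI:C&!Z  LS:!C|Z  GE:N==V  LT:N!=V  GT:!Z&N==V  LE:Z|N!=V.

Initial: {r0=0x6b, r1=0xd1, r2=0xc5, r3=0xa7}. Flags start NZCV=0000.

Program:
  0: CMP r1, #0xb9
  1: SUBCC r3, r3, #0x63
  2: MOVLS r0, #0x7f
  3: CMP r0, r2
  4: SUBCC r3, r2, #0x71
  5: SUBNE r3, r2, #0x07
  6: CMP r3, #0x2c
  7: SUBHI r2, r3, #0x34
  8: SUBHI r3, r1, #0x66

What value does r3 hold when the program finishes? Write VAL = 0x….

0: ✓ CMP  NZCV=0010
1: · SUBCC
2: · MOVLS
3: ✓ CMP  NZCV=1001
4: ✓ SUBCC  r3←0x54
5: ✓ SUBNE  r3←0xbe
6: ✓ CMP  NZCV=1010
7: ✓ SUBHI  r2←0x8a
8: ✓ SUBHI  r3←0x6b

VAL = 0x6b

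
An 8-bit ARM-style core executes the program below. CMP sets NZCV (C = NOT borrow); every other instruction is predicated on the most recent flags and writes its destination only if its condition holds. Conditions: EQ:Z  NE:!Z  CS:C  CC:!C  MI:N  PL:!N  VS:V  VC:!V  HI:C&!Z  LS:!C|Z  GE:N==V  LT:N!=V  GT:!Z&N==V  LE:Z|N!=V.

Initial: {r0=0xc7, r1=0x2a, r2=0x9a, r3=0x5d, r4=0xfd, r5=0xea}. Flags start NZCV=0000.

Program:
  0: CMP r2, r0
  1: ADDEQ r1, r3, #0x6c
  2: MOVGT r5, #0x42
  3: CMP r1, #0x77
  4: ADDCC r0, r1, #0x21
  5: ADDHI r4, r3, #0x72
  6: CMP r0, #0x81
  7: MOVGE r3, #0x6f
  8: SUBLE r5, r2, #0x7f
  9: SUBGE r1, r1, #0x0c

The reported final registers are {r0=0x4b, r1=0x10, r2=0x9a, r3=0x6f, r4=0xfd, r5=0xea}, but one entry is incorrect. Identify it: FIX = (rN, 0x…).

[0] flags=1000 → (cmp)
[1] flags=1000 EQ?F → skip
[2] flags=1000 GT?F → skip
[3] flags=1000 → (cmp)
[4] flags=1000 CC?T → r0=0x4b
[5] flags=1000 HI?F → skip
[6] flags=1001 → (cmp)
[7] flags=1001 GE?T → r3=0x6f
[8] flags=1001 LE?F → skip
[9] flags=1001 GE?T → r1=0x1e

FIX = (r1, 0x1e)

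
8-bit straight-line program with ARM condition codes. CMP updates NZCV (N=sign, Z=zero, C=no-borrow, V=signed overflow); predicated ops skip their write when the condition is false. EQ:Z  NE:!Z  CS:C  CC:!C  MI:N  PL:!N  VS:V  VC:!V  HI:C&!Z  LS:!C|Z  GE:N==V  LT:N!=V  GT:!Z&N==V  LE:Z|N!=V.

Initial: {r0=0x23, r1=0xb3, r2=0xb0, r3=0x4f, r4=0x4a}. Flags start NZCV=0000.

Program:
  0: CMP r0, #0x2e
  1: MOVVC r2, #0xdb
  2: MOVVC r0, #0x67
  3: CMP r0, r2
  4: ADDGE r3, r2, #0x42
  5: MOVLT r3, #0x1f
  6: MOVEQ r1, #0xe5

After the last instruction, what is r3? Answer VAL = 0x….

[0] flags=1000 → (cmp)
[1] flags=1000 VC?T → r2=0xdb
[2] flags=1000 VC?T → r0=0x67
[3] flags=1001 → (cmp)
[4] flags=1001 GE?T → r3=0x1d
[5] flags=1001 LT?F → skip
[6] flags=1001 EQ?F → skip

VAL = 0x1d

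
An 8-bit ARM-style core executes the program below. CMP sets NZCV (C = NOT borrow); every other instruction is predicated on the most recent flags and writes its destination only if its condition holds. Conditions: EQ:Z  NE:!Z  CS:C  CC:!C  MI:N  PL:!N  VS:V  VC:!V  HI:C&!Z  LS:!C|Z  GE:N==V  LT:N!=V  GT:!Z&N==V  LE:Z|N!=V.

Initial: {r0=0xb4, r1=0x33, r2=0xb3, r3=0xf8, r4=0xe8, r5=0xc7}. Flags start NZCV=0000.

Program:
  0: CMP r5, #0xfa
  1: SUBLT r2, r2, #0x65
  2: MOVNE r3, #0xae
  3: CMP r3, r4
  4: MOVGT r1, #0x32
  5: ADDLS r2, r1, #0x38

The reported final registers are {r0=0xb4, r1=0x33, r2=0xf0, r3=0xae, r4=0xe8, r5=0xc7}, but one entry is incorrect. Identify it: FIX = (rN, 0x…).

0: ✓ CMP  NZCV=1000
1: ✓ SUBLT  r2←0x4e
2: ✓ MOVNE  r3←0xae
3: ✓ CMP  NZCV=1000
4: · MOVGT
5: ✓ ADDLS  r2←0x6b

FIX = (r2, 0x6b)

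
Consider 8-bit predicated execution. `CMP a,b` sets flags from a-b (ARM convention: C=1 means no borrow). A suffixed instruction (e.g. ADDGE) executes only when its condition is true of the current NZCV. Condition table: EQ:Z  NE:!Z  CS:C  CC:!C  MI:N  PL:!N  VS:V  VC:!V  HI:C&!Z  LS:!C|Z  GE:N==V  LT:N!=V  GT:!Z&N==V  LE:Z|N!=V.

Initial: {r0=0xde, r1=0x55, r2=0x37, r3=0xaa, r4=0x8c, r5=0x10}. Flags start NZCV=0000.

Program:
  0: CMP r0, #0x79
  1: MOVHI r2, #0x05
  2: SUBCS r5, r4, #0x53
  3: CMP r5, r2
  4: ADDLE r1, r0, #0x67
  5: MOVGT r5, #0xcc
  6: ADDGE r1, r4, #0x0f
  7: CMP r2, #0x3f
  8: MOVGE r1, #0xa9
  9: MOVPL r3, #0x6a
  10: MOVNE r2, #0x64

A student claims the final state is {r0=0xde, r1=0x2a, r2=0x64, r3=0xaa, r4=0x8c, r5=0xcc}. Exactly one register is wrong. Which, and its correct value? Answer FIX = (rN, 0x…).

FIX = (r1, 0x9b)

[0] flags=0011 → (cmp)
[1] flags=0011 HI?T → r2=0x05
[2] flags=0011 CS?T → r5=0x39
[3] flags=0010 → (cmp)
[4] flags=0010 LE?F → skip
[5] flags=0010 GT?T → r5=0xcc
[6] flags=0010 GE?T → r1=0x9b
[7] flags=1000 → (cmp)
[8] flags=1000 GE?F → skip
[9] flags=1000 PL?F → skip
[10] flags=1000 NE?T → r2=0x64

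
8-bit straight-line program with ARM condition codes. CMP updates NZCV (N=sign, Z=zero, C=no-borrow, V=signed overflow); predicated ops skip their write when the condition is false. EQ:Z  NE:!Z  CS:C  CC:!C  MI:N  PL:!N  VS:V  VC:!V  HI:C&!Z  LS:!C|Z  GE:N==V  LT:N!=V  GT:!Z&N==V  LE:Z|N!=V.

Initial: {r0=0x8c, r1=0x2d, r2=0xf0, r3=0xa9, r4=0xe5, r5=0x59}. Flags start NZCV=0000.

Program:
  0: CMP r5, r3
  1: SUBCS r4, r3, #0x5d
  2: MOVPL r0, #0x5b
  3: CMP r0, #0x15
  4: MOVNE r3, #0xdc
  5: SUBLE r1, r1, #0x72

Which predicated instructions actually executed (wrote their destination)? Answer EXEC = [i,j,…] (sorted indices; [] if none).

EXEC = [4,5]

[0] flags=1001 → (cmp)
[1] flags=1001 CS?F → skip
[2] flags=1001 PL?F → skip
[3] flags=0011 → (cmp)
[4] flags=0011 NE?T → r3=0xdc
[5] flags=0011 LE?T → r1=0xbb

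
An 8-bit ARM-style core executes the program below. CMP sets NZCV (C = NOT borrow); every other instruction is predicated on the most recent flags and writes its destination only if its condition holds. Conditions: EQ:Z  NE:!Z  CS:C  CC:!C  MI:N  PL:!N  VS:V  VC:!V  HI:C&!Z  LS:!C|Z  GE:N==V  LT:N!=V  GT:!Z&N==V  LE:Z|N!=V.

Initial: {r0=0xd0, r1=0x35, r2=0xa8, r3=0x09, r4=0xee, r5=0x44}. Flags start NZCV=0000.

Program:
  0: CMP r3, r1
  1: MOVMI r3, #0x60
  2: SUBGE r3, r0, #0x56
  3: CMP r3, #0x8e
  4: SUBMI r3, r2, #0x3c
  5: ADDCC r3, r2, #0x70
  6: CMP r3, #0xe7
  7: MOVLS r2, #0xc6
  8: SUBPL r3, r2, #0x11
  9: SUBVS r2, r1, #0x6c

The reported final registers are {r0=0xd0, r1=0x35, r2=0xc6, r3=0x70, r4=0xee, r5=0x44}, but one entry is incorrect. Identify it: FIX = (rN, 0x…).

FIX = (r3, 0xb5)

0: ✓ CMP  NZCV=1000
1: ✓ MOVMI  r3←0x60
2: · SUBGE
3: ✓ CMP  NZCV=1001
4: ✓ SUBMI  r3←0x6c
5: ✓ ADDCC  r3←0x18
6: ✓ CMP  NZCV=0000
7: ✓ MOVLS  r2←0xc6
8: ✓ SUBPL  r3←0xb5
9: · SUBVS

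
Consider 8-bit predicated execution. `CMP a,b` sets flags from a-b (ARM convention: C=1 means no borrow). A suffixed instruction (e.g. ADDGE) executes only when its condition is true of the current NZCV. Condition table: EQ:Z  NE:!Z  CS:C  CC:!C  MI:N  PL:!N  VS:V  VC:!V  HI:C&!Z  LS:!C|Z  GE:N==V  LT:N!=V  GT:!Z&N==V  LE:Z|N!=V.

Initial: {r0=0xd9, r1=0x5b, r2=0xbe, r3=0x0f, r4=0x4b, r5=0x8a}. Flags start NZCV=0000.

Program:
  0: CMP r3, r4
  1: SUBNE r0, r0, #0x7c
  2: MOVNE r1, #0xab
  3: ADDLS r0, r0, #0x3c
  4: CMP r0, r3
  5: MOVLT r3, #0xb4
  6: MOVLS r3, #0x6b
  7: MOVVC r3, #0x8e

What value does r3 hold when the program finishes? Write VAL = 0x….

VAL = 0x8e

[0] flags=1000 → (cmp)
[1] flags=1000 NE?T → r0=0x5d
[2] flags=1000 NE?T → r1=0xab
[3] flags=1000 LS?T → r0=0x99
[4] flags=1010 → (cmp)
[5] flags=1010 LT?T → r3=0xb4
[6] flags=1010 LS?F → skip
[7] flags=1010 VC?T → r3=0x8e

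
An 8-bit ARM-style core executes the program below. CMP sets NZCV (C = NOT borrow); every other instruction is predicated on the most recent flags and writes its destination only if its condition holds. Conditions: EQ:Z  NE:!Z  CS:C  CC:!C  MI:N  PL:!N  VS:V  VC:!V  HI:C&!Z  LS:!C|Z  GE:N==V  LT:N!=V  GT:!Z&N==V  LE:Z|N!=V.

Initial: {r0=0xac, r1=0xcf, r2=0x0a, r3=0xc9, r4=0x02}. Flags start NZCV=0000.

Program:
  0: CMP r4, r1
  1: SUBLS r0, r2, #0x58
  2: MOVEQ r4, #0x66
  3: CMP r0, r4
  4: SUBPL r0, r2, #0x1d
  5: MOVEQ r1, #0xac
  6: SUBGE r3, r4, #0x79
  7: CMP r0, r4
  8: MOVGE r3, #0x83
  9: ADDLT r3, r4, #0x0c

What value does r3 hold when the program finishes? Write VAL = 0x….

0: ✓ CMP  NZCV=0000
1: ✓ SUBLS  r0←0xb2
2: · MOVEQ
3: ✓ CMP  NZCV=1010
4: · SUBPL
5: · MOVEQ
6: · SUBGE
7: ✓ CMP  NZCV=1010
8: · MOVGE
9: ✓ ADDLT  r3←0x0e

VAL = 0x0e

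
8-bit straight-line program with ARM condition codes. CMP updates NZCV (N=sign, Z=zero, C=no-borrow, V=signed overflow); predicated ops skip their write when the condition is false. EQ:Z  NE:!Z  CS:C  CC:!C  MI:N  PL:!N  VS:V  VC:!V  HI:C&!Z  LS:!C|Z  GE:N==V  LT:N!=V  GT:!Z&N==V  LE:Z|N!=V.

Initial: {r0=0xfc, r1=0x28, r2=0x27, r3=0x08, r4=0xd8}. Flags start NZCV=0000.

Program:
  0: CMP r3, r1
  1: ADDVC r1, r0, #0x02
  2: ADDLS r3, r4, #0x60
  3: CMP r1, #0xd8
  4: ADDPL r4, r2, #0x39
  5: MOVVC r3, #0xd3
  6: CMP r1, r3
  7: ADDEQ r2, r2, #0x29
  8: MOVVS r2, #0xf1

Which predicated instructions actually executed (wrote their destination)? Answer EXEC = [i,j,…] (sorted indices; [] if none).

EXEC = [1,2,4,5]

[0] flags=1000 → (cmp)
[1] flags=1000 VC?T → r1=0xfe
[2] flags=1000 LS?T → r3=0x38
[3] flags=0010 → (cmp)
[4] flags=0010 PL?T → r4=0x60
[5] flags=0010 VC?T → r3=0xd3
[6] flags=0010 → (cmp)
[7] flags=0010 EQ?F → skip
[8] flags=0010 VS?F → skip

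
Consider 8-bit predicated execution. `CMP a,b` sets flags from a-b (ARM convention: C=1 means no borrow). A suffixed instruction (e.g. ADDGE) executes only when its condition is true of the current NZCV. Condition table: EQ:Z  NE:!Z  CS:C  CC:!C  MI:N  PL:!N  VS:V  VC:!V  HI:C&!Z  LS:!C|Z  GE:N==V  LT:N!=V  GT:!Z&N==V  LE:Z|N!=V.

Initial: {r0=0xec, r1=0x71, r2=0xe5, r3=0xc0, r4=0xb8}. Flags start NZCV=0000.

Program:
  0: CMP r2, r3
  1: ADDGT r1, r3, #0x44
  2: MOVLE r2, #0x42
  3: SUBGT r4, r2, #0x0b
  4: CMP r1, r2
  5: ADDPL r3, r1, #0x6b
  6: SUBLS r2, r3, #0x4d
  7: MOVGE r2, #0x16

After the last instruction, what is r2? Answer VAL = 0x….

VAL = 0x16

[0] flags=0010 → (cmp)
[1] flags=0010 GT?T → r1=0x04
[2] flags=0010 LE?F → skip
[3] flags=0010 GT?T → r4=0xda
[4] flags=0000 → (cmp)
[5] flags=0000 PL?T → r3=0x6f
[6] flags=0000 LS?T → r2=0x22
[7] flags=0000 GE?T → r2=0x16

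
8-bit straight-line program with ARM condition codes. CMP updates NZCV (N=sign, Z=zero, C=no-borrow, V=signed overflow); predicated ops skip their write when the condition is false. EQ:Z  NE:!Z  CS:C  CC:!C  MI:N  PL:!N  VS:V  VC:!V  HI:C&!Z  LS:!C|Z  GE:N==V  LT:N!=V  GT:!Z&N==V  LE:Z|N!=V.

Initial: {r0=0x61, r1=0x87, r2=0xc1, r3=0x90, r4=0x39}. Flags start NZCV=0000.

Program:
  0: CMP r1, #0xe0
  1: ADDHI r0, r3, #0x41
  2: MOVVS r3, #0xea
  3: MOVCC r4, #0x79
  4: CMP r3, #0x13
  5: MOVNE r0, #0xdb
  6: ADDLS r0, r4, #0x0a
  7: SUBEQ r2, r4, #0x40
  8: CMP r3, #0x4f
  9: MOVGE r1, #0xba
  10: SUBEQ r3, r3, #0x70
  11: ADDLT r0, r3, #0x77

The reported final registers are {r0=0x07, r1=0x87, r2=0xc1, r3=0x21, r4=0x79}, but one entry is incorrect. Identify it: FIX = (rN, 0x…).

[0] flags=1000 → (cmp)
[1] flags=1000 HI?F → skip
[2] flags=1000 VS?F → skip
[3] flags=1000 CC?T → r4=0x79
[4] flags=0011 → (cmp)
[5] flags=0011 NE?T → r0=0xdb
[6] flags=0011 LS?F → skip
[7] flags=0011 EQ?F → skip
[8] flags=0011 → (cmp)
[9] flags=0011 GE?F → skip
[10] flags=0011 EQ?F → skip
[11] flags=0011 LT?T → r0=0x07

FIX = (r3, 0x90)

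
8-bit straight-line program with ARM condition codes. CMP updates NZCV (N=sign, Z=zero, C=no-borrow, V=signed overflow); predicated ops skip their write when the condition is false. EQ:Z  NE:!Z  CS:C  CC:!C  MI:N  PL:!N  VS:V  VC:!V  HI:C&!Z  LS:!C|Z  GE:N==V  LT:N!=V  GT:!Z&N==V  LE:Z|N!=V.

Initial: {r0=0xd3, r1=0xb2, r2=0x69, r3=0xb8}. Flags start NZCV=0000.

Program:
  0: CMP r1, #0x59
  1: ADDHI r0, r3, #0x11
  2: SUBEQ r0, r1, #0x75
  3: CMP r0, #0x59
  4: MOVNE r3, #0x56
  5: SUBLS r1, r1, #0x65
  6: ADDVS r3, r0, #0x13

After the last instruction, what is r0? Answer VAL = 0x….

0: ✓ CMP  NZCV=0011
1: ✓ ADDHI  r0←0xc9
2: · SUBEQ
3: ✓ CMP  NZCV=0011
4: ✓ MOVNE  r3←0x56
5: · SUBLS
6: ✓ ADDVS  r3←0xdc

VAL = 0xc9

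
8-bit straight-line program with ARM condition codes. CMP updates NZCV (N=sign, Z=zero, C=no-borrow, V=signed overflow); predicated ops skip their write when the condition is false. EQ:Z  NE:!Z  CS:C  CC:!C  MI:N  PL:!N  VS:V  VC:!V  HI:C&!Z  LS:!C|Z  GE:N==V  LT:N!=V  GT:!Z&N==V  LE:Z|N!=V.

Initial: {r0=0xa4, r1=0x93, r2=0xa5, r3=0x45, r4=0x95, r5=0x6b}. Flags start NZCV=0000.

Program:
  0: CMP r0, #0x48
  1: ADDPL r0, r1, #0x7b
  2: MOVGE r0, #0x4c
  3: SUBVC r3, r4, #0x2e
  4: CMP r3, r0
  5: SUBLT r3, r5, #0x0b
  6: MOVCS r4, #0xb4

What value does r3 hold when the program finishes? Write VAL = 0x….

0: ✓ CMP  NZCV=0011
1: ✓ ADDPL  r0←0x0e
2: · MOVGE
3: · SUBVC
4: ✓ CMP  NZCV=0010
5: · SUBLT
6: ✓ MOVCS  r4←0xb4

VAL = 0x45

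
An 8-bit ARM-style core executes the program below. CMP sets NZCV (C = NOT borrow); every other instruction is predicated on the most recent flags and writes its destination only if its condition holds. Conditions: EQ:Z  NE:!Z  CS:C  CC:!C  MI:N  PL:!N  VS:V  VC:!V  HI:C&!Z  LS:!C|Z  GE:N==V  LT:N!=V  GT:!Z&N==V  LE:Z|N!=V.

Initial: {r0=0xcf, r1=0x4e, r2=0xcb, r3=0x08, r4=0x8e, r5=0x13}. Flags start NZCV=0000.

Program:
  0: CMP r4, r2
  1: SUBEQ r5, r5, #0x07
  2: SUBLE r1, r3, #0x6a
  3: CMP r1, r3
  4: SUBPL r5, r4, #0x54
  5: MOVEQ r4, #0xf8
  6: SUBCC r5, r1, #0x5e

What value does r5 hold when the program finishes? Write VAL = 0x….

VAL = 0x13

[0] flags=1000 → (cmp)
[1] flags=1000 EQ?F → skip
[2] flags=1000 LE?T → r1=0x9e
[3] flags=1010 → (cmp)
[4] flags=1010 PL?F → skip
[5] flags=1010 EQ?F → skip
[6] flags=1010 CC?F → skip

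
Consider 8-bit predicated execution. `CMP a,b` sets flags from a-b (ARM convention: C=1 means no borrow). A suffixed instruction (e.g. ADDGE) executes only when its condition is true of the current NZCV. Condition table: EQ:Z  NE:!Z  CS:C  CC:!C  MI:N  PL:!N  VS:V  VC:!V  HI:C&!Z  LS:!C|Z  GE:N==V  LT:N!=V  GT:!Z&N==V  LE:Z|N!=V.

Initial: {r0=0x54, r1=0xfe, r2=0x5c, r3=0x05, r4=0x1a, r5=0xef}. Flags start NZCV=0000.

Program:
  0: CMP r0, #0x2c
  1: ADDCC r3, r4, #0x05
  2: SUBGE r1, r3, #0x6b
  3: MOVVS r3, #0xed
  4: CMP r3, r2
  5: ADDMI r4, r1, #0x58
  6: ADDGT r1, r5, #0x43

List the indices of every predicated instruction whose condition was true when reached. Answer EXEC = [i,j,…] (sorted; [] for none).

0: ✓ CMP  NZCV=0010
1: · ADDCC
2: ✓ SUBGE  r1←0x9a
3: · MOVVS
4: ✓ CMP  NZCV=1000
5: ✓ ADDMI  r4←0xf2
6: · ADDGT

EXEC = [2,5]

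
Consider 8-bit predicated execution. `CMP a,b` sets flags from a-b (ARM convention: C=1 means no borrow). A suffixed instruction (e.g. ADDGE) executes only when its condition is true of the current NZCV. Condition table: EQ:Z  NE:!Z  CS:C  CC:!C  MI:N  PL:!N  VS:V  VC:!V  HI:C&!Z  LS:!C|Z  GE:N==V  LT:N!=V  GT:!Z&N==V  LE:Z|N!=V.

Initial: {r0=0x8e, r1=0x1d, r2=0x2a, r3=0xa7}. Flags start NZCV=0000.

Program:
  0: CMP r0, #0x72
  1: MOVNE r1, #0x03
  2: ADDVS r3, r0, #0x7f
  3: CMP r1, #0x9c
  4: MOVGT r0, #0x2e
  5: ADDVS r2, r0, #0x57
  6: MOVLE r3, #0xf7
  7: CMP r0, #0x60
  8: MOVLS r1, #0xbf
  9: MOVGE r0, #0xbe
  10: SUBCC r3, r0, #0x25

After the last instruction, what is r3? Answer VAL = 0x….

VAL = 0x09

[0] flags=0011 → (cmp)
[1] flags=0011 NE?T → r1=0x03
[2] flags=0011 VS?T → r3=0x0d
[3] flags=0000 → (cmp)
[4] flags=0000 GT?T → r0=0x2e
[5] flags=0000 VS?F → skip
[6] flags=0000 LE?F → skip
[7] flags=1000 → (cmp)
[8] flags=1000 LS?T → r1=0xbf
[9] flags=1000 GE?F → skip
[10] flags=1000 CC?T → r3=0x09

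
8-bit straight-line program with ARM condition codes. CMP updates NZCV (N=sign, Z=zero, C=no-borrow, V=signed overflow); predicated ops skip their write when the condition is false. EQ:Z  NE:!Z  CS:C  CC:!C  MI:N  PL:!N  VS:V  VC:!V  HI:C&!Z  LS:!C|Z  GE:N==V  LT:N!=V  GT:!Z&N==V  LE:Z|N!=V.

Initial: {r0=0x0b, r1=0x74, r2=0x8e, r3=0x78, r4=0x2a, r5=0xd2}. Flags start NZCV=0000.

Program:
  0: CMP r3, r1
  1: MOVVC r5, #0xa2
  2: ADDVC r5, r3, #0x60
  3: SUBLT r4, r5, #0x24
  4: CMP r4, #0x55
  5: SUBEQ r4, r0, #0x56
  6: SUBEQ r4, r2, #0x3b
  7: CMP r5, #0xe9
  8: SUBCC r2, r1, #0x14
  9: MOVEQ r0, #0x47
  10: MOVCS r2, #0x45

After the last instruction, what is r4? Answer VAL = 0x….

[0] flags=0010 → (cmp)
[1] flags=0010 VC?T → r5=0xa2
[2] flags=0010 VC?T → r5=0xd8
[3] flags=0010 LT?F → skip
[4] flags=1000 → (cmp)
[5] flags=1000 EQ?F → skip
[6] flags=1000 EQ?F → skip
[7] flags=1000 → (cmp)
[8] flags=1000 CC?T → r2=0x60
[9] flags=1000 EQ?F → skip
[10] flags=1000 CS?F → skip

VAL = 0x2a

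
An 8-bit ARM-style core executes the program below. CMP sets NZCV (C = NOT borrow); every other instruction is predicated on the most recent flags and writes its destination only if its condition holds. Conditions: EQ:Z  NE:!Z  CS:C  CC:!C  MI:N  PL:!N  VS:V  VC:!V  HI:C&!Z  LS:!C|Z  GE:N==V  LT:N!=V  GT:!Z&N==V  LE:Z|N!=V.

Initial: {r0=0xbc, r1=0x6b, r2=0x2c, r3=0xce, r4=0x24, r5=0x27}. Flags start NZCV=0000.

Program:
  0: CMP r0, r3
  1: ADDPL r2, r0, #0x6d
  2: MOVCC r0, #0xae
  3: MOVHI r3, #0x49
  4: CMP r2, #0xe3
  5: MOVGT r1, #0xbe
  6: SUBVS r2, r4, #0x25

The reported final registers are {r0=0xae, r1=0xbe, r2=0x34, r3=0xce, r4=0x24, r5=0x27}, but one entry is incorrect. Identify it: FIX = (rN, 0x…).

FIX = (r2, 0x2c)

0: ✓ CMP  NZCV=1000
1: · ADDPL
2: ✓ MOVCC  r0←0xae
3: · MOVHI
4: ✓ CMP  NZCV=0000
5: ✓ MOVGT  r1←0xbe
6: · SUBVS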